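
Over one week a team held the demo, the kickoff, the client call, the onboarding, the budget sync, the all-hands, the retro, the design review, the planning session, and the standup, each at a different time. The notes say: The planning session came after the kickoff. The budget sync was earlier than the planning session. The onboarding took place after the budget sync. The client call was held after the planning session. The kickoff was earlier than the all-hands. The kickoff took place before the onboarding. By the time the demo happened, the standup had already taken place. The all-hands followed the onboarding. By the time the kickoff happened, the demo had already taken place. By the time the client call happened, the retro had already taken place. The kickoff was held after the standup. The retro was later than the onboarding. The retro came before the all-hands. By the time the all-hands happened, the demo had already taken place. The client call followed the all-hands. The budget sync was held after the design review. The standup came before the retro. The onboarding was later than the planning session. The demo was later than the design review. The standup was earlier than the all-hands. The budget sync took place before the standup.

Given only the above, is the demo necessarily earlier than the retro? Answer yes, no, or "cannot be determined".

Chain the constraints: the demo → the kickoff → the onboarding → the retro. Each link is directly stated, so the demo comes before the retro.

yes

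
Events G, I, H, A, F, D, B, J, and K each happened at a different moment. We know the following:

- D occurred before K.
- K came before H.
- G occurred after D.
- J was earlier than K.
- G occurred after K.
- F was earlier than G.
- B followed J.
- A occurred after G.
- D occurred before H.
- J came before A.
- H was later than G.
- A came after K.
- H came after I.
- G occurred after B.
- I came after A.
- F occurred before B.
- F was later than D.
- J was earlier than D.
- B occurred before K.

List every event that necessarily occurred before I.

Directly stated before I: A.
B reaches I via B → K → A → I.
D reaches I via D → K → A → I.
F reaches I via F → G → A → I.
Likewise G, J, and K each reach I by chaining the stated constraints.
No chain forces H ahead of I.

A, B, D, F, G, J, K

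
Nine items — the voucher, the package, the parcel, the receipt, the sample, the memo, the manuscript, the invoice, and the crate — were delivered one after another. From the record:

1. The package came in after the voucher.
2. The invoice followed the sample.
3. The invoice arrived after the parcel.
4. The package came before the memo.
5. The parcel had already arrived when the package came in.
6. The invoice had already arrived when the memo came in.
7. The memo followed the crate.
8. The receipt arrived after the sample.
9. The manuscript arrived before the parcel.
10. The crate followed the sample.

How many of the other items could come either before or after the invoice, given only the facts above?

Forced before the invoice: the manuscript, the parcel, and the sample; forced after the invoice: the memo.
That leaves the crate, the package, the receipt, and the voucher with no forced order relative to the invoice — 4.

4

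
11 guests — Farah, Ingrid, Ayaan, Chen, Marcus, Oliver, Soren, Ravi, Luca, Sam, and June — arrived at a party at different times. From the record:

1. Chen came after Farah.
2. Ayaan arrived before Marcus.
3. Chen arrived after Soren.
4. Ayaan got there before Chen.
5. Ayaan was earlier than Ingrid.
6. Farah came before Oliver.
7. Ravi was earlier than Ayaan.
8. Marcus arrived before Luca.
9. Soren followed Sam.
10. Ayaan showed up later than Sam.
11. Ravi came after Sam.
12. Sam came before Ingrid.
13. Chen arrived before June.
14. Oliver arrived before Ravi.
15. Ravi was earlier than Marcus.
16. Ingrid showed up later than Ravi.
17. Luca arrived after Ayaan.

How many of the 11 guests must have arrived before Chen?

Directly stated before Chen: Ayaan, Farah, and Soren.
Oliver reaches Chen via Oliver → Ravi → Ayaan → Chen.
Ravi reaches Chen via Ravi → Ayaan → Chen.
Sam reaches Chen via Sam → Soren → Chen.
No chain forces Marcus (or any of the others) ahead of Chen.
That's Ayaan, Farah, Oliver, Ravi, Sam, and Soren — 6 in all.

6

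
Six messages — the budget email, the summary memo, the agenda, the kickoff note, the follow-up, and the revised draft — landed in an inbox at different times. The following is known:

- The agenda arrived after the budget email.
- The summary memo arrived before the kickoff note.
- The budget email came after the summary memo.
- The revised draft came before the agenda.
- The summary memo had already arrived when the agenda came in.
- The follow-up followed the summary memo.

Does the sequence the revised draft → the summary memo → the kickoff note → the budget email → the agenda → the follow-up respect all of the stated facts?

yes

Check each stated constraint against the proposed order — e.g. the revised draft is ahead of the agenda; the summary memo is ahead of the follow-up. Every pair is in the required order; nothing is violated.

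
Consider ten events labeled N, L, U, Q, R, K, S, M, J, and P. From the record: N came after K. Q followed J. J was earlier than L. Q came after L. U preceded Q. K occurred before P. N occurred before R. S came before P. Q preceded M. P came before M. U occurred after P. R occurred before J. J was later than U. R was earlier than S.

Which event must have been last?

Every other event has a chain of constraints placing it before M, so M is last.

M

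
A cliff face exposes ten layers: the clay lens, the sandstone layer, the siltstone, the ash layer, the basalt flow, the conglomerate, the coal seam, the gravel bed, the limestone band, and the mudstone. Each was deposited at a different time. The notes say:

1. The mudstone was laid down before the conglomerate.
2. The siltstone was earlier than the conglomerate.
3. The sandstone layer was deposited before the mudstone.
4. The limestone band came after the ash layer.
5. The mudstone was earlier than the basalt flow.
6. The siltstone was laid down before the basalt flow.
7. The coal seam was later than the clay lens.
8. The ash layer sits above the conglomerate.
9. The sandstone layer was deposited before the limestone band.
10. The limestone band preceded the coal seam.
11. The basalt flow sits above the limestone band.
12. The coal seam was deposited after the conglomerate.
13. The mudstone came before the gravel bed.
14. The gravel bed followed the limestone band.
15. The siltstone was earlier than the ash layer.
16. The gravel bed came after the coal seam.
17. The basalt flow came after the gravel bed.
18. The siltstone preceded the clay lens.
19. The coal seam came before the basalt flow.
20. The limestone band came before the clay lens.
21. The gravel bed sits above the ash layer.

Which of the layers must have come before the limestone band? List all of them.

the ash layer, the conglomerate, the mudstone, the sandstone layer, the siltstone

Directly stated before the limestone band: the ash layer and the sandstone layer.
The conglomerate reaches the limestone band via the conglomerate → the ash layer → the limestone band.
The mudstone reaches the limestone band via the mudstone → the conglomerate → the ash layer → the limestone band.
The siltstone reaches the limestone band via the siltstone → the ash layer → the limestone band.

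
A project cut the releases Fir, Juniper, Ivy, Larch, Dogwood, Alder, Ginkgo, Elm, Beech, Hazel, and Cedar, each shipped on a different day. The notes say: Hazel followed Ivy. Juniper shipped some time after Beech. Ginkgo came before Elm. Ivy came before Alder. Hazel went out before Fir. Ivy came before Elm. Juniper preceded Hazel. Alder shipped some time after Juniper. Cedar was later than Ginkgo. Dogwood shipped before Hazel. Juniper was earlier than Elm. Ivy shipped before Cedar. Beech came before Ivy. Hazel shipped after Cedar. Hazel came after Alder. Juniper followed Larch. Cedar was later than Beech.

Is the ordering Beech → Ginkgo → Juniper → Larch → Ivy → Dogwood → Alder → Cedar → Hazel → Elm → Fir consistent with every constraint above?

no

The constraints require Larch before Juniper, but in the proposed sequence Juniper appears ahead of Larch. That one violation is enough.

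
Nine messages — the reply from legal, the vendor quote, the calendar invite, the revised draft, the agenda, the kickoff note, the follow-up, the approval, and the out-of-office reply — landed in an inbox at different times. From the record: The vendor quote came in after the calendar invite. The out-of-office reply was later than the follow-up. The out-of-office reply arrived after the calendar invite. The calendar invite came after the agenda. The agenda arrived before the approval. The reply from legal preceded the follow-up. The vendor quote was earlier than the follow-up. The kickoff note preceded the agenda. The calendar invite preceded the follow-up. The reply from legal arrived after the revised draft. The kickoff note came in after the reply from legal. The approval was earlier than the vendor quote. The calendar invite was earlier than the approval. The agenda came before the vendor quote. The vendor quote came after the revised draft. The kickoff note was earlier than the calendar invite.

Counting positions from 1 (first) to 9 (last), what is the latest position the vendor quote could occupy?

7

The vendor quote must come before the follow-up and the out-of-office reply — 2 messages forced after it.
Everything else can be placed before the vendor quote in some valid order, so the vendor quote can sit as late as position 9 − 2 = 7.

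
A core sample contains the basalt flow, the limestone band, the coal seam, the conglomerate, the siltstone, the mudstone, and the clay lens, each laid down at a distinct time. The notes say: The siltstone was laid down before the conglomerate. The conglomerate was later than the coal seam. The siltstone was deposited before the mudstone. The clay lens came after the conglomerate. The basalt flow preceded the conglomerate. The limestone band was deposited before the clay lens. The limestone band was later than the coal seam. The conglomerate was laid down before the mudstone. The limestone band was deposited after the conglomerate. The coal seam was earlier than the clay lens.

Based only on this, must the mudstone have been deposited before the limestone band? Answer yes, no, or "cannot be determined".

cannot be determined

No chain of stated constraints runs from the mudstone to the limestone band, and none runs from the limestone band to the mudstone either.
So the relative order of the mudstone and the limestone band is not fixed by the given facts.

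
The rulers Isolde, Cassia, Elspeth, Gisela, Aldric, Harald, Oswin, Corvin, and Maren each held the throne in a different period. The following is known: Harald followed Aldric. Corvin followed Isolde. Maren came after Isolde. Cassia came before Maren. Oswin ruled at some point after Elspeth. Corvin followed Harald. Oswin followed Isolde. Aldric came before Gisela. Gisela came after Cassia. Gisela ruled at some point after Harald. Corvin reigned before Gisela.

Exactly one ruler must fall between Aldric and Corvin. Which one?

Harald

Tracing the constraints gives Aldric → Harald → Corvin, so Harald sits after Aldric and before Corvin.
No other ruler is forced both after Aldric and before Corvin.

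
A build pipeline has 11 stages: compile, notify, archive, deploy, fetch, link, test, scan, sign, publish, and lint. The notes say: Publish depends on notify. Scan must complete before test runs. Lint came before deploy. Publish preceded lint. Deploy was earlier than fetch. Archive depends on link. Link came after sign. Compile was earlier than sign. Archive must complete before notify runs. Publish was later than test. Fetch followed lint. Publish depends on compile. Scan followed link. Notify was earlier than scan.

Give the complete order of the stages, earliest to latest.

The constraints fix every adjacent pair, so only one ordering works:
compile → sign → link → archive → notify → scan → test → publish → lint → deploy → fetch.

compile, sign, link, archive, notify, scan, test, publish, lint, deploy, fetch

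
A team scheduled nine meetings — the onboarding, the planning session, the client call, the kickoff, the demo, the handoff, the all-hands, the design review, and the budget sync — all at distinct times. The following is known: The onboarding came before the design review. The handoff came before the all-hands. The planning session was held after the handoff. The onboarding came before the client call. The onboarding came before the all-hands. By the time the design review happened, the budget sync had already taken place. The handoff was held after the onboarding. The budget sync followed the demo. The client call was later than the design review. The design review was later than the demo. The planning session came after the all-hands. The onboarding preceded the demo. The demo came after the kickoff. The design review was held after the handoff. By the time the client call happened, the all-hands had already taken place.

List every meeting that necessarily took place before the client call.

the all-hands, the budget sync, the demo, the design review, the handoff, the kickoff, the onboarding

Directly stated before the client call: the all-hands, the design review, and the onboarding.
The budget sync reaches the client call via the budget sync → the design review → the client call.
The demo reaches the client call via the demo → the design review → the client call.
The handoff reaches the client call via the handoff → the all-hands → the client call.
Likewise the kickoff reaches the client call by chaining the stated constraints.
No chain forces the planning session ahead of the client call.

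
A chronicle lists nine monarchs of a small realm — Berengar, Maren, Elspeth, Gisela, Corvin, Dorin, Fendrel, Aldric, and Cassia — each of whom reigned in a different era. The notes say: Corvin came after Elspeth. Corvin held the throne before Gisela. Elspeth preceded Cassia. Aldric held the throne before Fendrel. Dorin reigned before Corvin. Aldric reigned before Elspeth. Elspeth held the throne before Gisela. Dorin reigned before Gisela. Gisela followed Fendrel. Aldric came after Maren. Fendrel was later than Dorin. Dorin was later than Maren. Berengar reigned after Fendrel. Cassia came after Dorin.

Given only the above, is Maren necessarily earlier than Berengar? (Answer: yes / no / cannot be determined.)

Chain the constraints: Maren → Dorin → Fendrel → Berengar. Each link is directly stated, so Maren comes before Berengar.

yes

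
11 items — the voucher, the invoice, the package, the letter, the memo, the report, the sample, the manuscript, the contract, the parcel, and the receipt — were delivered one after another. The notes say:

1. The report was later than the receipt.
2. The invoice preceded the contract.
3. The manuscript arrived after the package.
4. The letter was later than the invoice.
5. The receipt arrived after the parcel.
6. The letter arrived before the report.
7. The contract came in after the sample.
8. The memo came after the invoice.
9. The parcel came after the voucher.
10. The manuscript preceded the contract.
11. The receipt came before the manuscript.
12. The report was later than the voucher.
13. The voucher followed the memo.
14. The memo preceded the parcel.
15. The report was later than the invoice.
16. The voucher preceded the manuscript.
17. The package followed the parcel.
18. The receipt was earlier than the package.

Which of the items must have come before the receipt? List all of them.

the invoice, the memo, the parcel, the voucher

Directly stated before the receipt: the parcel.
The invoice reaches the receipt via the invoice → the memo → the parcel → the receipt.
The memo reaches the receipt via the memo → the parcel → the receipt.
The voucher reaches the receipt via the voucher → the parcel → the receipt.
No chain forces the report (or any of the others) ahead of the receipt.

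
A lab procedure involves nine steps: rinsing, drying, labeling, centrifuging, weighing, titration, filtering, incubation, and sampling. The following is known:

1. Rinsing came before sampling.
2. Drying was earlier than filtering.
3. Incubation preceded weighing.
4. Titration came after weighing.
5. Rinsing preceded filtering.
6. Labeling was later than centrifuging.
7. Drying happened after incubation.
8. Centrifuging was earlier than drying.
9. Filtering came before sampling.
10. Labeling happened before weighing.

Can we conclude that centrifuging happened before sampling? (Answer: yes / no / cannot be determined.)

Chain the constraints: centrifuging → drying → filtering → sampling. Each link is directly stated, so centrifuging comes before sampling.

yes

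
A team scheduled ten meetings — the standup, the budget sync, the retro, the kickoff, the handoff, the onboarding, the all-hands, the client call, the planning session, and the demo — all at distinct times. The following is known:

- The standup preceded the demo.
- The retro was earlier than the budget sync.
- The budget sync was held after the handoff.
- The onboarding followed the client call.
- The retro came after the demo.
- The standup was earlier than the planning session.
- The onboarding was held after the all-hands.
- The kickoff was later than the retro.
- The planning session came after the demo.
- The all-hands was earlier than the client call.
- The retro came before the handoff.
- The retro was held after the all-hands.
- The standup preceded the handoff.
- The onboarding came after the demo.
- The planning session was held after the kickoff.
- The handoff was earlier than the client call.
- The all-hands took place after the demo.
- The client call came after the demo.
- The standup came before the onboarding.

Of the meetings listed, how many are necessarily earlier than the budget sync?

Directly stated before the budget sync: the handoff and the retro.
The all-hands reaches the budget sync via the all-hands → the retro → the budget sync.
The demo reaches the budget sync via the demo → the retro → the budget sync.
The standup reaches the budget sync via the standup → the handoff → the budget sync.
No chain forces the planning session (or any of the others) ahead of the budget sync.
That's the all-hands, the demo, the handoff, the retro, and the standup — 5 in all.

5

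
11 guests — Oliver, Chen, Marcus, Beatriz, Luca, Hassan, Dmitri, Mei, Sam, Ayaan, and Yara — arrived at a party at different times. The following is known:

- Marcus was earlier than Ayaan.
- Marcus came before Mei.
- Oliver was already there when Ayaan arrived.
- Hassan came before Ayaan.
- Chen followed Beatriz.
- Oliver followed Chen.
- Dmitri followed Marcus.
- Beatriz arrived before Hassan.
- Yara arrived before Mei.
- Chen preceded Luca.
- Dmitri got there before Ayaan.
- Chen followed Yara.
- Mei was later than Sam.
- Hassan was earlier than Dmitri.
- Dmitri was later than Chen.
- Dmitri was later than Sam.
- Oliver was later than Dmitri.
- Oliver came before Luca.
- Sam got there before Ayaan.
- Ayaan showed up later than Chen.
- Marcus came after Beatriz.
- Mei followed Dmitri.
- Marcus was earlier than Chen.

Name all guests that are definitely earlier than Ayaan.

Directly stated before Ayaan: Chen, Dmitri, Hassan, Marcus, Oliver, and Sam.
Beatriz reaches Ayaan via Beatriz → Marcus → Ayaan.
Yara reaches Ayaan via Yara → Chen → Ayaan.
No chain forces Mei (or any of the others) ahead of Ayaan.

Beatriz, Chen, Dmitri, Hassan, Marcus, Oliver, Sam, Yara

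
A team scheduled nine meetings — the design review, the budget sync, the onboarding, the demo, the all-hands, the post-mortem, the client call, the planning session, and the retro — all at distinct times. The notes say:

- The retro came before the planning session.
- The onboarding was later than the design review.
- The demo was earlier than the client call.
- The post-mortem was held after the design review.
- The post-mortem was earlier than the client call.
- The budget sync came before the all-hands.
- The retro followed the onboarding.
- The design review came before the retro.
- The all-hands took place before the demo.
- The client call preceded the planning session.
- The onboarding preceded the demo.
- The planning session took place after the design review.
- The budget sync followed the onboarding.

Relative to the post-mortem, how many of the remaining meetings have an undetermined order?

5

Forced before the post-mortem: the design review; forced after the post-mortem: the client call and the planning session.
That leaves the all-hands, the budget sync, the demo, the onboarding, and the retro with no forced order relative to the post-mortem — 5.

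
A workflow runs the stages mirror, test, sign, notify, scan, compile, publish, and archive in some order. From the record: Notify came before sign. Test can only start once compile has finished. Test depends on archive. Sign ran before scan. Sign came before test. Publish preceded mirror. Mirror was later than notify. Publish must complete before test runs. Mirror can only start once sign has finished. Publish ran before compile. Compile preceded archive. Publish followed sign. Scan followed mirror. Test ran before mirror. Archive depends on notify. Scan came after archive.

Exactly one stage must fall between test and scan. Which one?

Tracing the constraints gives test → mirror → scan, so mirror sits after test and before scan.
No other stage is forced both after test and before scan.

mirror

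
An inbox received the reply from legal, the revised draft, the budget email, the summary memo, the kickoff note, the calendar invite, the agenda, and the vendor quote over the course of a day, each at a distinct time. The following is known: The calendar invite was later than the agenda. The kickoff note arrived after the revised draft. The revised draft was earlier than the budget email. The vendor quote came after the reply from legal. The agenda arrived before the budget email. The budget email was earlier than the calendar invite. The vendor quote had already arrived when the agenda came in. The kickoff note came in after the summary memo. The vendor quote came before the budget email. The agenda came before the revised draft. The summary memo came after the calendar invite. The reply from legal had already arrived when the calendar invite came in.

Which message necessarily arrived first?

The reply from legal has a chain of constraints placing it before every other message, so the reply from legal must be first.

the reply from legal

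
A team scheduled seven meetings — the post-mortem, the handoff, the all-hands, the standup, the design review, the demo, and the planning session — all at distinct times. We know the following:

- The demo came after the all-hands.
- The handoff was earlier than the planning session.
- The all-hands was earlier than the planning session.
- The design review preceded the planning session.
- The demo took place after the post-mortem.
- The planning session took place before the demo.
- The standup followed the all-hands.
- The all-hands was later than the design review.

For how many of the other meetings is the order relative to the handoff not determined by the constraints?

4

Forced after the handoff: the demo and the planning session.
That leaves the all-hands, the design review, the post-mortem, and the standup with no forced order relative to the handoff — 4.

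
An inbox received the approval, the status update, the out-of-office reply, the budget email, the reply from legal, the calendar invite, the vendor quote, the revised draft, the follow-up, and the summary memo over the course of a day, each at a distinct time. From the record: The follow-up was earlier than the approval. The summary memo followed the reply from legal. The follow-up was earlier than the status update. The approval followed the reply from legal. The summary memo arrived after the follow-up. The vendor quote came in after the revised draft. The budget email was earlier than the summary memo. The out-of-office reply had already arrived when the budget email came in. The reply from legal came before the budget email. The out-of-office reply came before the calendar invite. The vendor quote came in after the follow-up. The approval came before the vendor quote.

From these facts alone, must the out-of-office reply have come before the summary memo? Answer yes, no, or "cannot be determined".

Chain the constraints: the out-of-office reply → the budget email → the summary memo. Each link is directly stated, so the out-of-office reply comes before the summary memo.

yes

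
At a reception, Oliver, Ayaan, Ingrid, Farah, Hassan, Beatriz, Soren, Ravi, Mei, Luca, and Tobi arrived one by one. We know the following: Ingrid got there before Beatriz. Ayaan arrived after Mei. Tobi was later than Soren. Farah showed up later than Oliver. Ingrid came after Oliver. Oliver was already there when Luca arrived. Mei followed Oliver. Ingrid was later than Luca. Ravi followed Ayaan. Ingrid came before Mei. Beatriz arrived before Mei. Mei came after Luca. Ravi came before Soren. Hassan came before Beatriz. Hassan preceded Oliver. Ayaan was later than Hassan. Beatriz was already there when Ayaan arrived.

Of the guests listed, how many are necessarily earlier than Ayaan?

6

Directly stated before Ayaan: Beatriz, Hassan, and Mei.
Ingrid reaches Ayaan via Ingrid → Mei → Ayaan.
Luca reaches Ayaan via Luca → Mei → Ayaan.
Oliver reaches Ayaan via Oliver → Mei → Ayaan.
No chain forces Ravi (or any of the others) ahead of Ayaan.
That's Beatriz, Hassan, Ingrid, Luca, Mei, and Oliver — 6 in all.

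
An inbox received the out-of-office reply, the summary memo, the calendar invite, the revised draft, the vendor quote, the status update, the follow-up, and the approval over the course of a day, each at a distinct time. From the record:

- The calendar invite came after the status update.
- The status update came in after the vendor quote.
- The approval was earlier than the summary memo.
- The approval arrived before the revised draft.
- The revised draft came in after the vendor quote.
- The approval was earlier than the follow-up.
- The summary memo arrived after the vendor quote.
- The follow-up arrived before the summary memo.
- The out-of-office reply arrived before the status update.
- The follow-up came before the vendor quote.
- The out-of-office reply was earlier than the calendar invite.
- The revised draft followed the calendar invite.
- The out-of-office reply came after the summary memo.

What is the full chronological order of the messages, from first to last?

the approval, the follow-up, the vendor quote, the summary memo, the out-of-office reply, the status update, the calendar invite, the revised draft

The constraints fix every adjacent pair, so only one ordering works:
the approval → the follow-up → the vendor quote → the summary memo → the out-of-office reply → the status update → the calendar invite → the revised draft.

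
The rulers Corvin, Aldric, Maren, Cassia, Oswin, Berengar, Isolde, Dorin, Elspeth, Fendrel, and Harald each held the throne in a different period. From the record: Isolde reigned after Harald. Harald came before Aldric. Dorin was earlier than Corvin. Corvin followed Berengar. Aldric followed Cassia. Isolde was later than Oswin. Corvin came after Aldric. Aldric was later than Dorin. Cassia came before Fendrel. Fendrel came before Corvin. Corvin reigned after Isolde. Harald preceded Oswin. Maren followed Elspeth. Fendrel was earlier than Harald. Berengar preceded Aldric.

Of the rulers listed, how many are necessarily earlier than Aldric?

5

Directly stated before Aldric: Berengar, Cassia, Dorin, and Harald.
Fendrel reaches Aldric via Fendrel → Harald → Aldric.
That's Berengar, Cassia, Dorin, Fendrel, and Harald — 5 in all.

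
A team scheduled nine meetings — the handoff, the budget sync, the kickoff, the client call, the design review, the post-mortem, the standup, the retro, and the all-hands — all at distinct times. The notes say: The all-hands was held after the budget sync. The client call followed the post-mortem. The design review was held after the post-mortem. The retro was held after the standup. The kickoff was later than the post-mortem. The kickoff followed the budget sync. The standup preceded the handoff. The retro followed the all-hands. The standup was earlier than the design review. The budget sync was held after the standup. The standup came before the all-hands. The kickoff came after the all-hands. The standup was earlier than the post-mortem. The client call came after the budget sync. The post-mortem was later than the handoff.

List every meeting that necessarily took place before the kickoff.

Directly stated before the kickoff: the all-hands, the budget sync, and the post-mortem.
The handoff reaches the kickoff via the handoff → the post-mortem → the kickoff.
The standup reaches the kickoff via the standup → the post-mortem → the kickoff.
No chain forces the retro (or any of the others) ahead of the kickoff.

the all-hands, the budget sync, the handoff, the post-mortem, the standup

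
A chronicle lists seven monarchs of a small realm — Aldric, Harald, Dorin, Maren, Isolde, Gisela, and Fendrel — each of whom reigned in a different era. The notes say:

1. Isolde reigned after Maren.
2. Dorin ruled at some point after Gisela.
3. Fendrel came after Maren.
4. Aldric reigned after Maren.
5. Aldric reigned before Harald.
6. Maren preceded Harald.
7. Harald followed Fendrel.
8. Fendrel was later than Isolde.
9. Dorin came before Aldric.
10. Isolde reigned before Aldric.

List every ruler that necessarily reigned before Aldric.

Directly stated before Aldric: Dorin, Isolde, and Maren.
Gisela reaches Aldric via Gisela → Dorin → Aldric.

Dorin, Gisela, Isolde, Maren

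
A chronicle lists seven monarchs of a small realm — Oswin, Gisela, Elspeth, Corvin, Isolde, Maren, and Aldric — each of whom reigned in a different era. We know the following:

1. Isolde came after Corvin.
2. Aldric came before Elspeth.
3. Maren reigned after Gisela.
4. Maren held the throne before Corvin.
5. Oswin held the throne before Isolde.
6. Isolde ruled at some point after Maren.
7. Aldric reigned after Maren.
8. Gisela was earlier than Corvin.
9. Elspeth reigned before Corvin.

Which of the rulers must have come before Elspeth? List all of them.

Directly stated before Elspeth: Aldric.
Gisela reaches Elspeth via Gisela → Maren → Aldric → Elspeth.
Maren reaches Elspeth via Maren → Aldric → Elspeth.
No chain forces Corvin (or any of the others) ahead of Elspeth.

Aldric, Gisela, Maren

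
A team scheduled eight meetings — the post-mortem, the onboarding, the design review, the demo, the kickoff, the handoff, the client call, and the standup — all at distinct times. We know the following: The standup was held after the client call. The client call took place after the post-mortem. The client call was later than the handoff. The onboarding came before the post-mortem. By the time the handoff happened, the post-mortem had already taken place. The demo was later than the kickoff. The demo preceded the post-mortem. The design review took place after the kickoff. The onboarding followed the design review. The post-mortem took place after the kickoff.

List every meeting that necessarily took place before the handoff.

the demo, the design review, the kickoff, the onboarding, the post-mortem

Directly stated before the handoff: the post-mortem.
The demo reaches the handoff via the demo → the post-mortem → the handoff.
The design review reaches the handoff via the design review → the onboarding → the post-mortem → the handoff.
The kickoff reaches the handoff via the kickoff → the post-mortem → the handoff.
Likewise the onboarding reaches the handoff by chaining the stated constraints.
No chain forces the standup (or any of the others) ahead of the handoff.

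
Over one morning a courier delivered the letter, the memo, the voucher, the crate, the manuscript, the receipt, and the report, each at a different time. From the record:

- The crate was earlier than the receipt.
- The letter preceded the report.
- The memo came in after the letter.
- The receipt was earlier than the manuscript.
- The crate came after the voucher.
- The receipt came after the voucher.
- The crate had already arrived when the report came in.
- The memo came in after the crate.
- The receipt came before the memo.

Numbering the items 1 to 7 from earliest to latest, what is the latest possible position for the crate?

The crate must come before the manuscript, the memo, the receipt, and the report — 4 items forced after it.
Everything else can be placed before the crate in some valid order, so the crate can sit as late as position 7 − 4 = 3.

3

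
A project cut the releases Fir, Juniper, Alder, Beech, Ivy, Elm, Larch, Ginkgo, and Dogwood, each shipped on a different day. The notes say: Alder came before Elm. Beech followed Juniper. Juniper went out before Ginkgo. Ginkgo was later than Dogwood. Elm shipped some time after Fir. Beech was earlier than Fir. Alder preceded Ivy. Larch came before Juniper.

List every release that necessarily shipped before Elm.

Alder, Beech, Fir, Juniper, Larch

Directly stated before Elm: Alder and Fir.
Beech reaches Elm via Beech → Fir → Elm.
Juniper reaches Elm via Juniper → Beech → Fir → Elm.
Larch reaches Elm via Larch → Juniper → Beech → Fir → Elm.
No chain forces Dogwood (or any of the others) ahead of Elm.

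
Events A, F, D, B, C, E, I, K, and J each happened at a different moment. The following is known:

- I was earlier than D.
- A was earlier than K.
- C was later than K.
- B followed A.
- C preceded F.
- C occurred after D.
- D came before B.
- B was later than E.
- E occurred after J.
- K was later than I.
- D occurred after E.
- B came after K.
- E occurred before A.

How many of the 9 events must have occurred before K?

Directly stated before K: A and I.
E reaches K via E → A → K.
J reaches K via J → E → A → K.
That's A, E, I, and J — 4 in all.

4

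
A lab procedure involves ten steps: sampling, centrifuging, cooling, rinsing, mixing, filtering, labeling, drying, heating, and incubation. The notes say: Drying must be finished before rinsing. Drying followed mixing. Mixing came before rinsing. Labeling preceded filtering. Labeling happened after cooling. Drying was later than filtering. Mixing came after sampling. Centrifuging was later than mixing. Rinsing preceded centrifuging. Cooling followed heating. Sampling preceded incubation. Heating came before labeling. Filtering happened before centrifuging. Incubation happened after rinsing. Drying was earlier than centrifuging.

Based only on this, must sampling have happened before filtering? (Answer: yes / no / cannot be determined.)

cannot be determined

No chain of stated constraints runs from sampling to filtering, and none runs from filtering to sampling either.
So the relative order of sampling and filtering is not fixed by the given facts.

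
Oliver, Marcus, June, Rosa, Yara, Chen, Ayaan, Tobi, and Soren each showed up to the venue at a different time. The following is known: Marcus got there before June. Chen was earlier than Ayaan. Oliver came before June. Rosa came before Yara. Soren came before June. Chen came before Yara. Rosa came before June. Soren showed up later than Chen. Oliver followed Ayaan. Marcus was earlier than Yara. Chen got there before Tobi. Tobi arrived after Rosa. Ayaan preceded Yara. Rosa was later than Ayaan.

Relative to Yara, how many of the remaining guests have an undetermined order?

Forced before Yara: Ayaan, Chen, Marcus, and Rosa.
That leaves June, Oliver, Soren, and Tobi with no forced order relative to Yara — 4.

4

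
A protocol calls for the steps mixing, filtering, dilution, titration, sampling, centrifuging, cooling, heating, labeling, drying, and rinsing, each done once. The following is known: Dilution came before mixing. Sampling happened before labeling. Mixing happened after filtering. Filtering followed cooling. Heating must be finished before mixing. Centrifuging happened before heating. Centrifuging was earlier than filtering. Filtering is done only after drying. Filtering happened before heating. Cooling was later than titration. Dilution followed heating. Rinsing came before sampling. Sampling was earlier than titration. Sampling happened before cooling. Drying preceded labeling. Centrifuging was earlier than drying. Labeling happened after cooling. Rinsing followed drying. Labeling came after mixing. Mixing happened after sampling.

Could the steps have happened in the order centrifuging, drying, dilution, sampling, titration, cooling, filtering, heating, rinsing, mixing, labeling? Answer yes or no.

no

The constraints require rinsing before sampling, but in the proposed sequence sampling appears ahead of rinsing. That one violation is enough.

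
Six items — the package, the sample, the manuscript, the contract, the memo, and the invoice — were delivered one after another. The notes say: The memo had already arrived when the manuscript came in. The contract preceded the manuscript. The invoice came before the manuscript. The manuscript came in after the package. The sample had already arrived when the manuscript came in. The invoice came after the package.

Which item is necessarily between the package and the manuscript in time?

the invoice

Tracing the constraints gives the package → the invoice → the manuscript, so the invoice sits after the package and before the manuscript.
No other item is forced both after the package and before the manuscript.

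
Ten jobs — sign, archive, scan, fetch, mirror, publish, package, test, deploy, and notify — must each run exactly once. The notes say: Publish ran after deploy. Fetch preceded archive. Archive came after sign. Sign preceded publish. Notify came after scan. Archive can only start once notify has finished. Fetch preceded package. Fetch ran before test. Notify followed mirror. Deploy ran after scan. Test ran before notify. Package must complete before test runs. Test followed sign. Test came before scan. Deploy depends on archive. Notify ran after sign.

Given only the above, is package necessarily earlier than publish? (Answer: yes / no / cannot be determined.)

yes

Chain the constraints: package → test → scan → deploy → publish. Each link is directly stated, so package comes before publish.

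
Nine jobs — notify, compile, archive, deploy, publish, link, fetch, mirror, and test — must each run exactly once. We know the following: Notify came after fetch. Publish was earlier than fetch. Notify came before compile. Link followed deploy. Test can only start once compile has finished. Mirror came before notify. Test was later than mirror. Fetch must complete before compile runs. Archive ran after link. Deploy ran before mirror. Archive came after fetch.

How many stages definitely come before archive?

Directly stated before archive: fetch and link.
Deploy reaches archive via deploy → link → archive.
Publish reaches archive via publish → fetch → archive.
No chain forces test (or any of the others) ahead of archive.
That's deploy, fetch, link, and publish — 4 in all.

4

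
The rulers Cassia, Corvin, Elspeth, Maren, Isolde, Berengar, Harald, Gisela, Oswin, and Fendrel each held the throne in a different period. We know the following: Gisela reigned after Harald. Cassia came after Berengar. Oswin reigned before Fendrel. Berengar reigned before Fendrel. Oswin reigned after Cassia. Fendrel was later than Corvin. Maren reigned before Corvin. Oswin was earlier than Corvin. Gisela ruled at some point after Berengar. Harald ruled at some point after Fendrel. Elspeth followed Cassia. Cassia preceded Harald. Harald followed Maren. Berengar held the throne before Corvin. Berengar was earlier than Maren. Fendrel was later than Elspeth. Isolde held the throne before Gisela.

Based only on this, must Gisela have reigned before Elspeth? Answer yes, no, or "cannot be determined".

no

Tracing the constraints gives Elspeth → Fendrel → Harald → Gisela, so Elspeth must come before Gisela.
That means Gisela cannot be before Elspeth.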